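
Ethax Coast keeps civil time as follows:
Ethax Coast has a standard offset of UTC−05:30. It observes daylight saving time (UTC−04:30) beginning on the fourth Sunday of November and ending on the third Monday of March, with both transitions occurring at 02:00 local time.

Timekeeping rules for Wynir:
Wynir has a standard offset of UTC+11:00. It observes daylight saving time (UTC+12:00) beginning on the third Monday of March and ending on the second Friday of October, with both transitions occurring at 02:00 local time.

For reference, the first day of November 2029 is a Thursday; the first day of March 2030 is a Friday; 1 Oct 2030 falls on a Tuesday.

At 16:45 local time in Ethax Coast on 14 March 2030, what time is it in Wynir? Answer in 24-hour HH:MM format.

08:15

1 November 2029 is a Thursday, so the first Sunday is November 4 and the fourth is November 25.
1 March 2030 is a Friday, so the first Monday is March 4 and the third is March 18.
Daylight saving runs 25 November 2029 – 18 March 2030; 14 March 2030 is inside that window, so Ethax Coast is at UTC−04:30.
16:45 Ethax Coast + 4h30m = 21:15 UTC.
1 March 2030 is a Friday, so the first Monday is March 4 and the third is March 18.
1 October 2030 is a Tuesday, so the first Friday is October 4 and the second is October 11.
At the standard offset (UTC+11:00), 21:15 UTC + 11h = 08:15 Wynir standard time (rolling into the next day, 15 March 2030).
The standard-time date in Wynir, 15 March 2030, does not fall between 18 March and 11 October, so daylight saving is not in effect and Wynir is at UTC+11:00.
21:15 UTC + 11h = 08:15 Wynir (rolling into the next day, 15 March 2030).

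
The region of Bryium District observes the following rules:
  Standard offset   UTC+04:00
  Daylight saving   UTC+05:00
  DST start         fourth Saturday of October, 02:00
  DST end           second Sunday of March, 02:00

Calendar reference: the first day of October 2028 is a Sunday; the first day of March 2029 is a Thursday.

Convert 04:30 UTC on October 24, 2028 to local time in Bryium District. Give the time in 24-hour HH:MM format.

1 October 2028 is a Sunday, so the first Saturday is October 7 and the fourth is October 28.
1 March 2029 is a Thursday, so the first Sunday is March 4 and the second is March 11.
At the standard offset (UTC+04:00), 04:30 UTC + 4h = 08:30 Bryium District standard time.
Daylight saving runs 28 October 2028 – 11 March 2029; the standard-time date in Bryium District, October 24, 2028, is outside that window, so Bryium District is on standard time at UTC+04:00.
04:30 UTC + 4h = 08:30 local.

08:30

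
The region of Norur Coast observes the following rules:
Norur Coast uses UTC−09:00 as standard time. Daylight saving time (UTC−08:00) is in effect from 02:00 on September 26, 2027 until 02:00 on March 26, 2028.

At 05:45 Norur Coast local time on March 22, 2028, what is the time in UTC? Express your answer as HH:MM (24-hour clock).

13:45

Daylight saving runs 26 September 2027 – 26 March 2028; March 22, 2028 is inside that window, so Norur Coast is at UTC−08:00.
05:45 local + 8h = 13:45 UTC.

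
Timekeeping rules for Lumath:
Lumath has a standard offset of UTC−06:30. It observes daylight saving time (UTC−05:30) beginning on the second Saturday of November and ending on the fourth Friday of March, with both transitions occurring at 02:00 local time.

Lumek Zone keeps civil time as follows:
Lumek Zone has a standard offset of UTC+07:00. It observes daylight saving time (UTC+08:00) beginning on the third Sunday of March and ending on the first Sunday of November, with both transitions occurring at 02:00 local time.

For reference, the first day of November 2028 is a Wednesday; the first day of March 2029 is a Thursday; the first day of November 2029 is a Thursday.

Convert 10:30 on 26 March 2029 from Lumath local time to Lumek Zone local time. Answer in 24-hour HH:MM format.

1 November 2028 is a Wednesday, so the first Saturday is November 4 and the second is November 11.
1 March 2029 is a Thursday, so the first Friday is March 2 and the fourth is March 23.
26 March 2029 does not fall between 11 November 2028 and 23 March 2029, so daylight saving is not in effect and Lumath is at UTC−06:30.
10:30 Lumath + 6h30m = 17:00 UTC.
1 March 2029 is a Thursday, so the first Sunday is March 4 and the third is March 18.
1 November 2029 is a Thursday, so the first Sunday is November 4.
At the standard offset (UTC+07:00), 17:00 UTC + 7h = 00:00 Lumek Zone standard time (rolling into the next day, 27 March 2029).
The standard-time date in Lumek Zone, 27 March 2029, falls between 18 March and 4 November, so daylight saving is in effect and Lumek Zone is at UTC+08:00.
17:00 UTC + 8h = 01:00 Lumek Zone (rolling into the next day, 27 March 2029).

01:00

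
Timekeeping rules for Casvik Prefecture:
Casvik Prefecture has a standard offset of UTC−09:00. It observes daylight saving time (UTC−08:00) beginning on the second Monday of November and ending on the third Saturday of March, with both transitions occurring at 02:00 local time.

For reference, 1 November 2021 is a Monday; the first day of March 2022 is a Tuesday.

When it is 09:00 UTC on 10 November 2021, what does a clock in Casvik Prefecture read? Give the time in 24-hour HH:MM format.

01:00

1 November 2021 is a Monday, so the first Monday is November 1 and the second is November 8.
1 March 2022 is a Tuesday, so the first Saturday is March 5 and the third is March 19.
At the standard offset (UTC−09:00), 09:00 UTC − 9h = 00:00 Casvik Prefecture standard time.
Daylight saving runs 8 November 2021 – 19 March 2022; the standard-time date in Casvik Prefecture, 10 November 2021, is inside that window, so Casvik Prefecture is at UTC−08:00.
09:00 UTC − 8h = 01:00 local.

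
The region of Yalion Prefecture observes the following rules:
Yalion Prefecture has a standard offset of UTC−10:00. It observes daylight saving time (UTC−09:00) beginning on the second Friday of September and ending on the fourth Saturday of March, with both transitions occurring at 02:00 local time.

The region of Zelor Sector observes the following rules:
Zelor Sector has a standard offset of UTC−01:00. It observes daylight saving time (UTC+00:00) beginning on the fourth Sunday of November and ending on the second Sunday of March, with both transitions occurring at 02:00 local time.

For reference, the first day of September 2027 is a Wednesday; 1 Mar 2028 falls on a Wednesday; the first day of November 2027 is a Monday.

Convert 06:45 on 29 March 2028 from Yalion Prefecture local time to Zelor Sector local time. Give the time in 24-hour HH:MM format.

15:45

1 September 2027 is a Wednesday, so the first Friday is September 3 and the second is September 10.
1 March 2028 is a Wednesday, so the first Saturday is March 4 and the fourth is March 25.
29 March 2028 is outside the daylight-saving period (10 September 2027 – 25 March 2028), so Yalion Prefecture is on standard time, UTC−10:00.
06:45 Yalion Prefecture + 10h = 16:45 UTC.
1 November 2027 is a Monday, so the first Sunday is November 7 and the fourth is November 28.
1 March 2028 is a Wednesday, so the first Sunday is March 5 and the second is March 12.
At the standard offset (UTC−01:00), 16:45 UTC − 1h = 15:45 Zelor Sector standard time.
The standard-time date in Zelor Sector, 29 March 2028, does not fall between 28 November 2027 and 12 March 2028, so daylight saving is not in effect and Zelor Sector is at UTC−01:00.
16:45 UTC − 1h = 15:45 Zelor Sector.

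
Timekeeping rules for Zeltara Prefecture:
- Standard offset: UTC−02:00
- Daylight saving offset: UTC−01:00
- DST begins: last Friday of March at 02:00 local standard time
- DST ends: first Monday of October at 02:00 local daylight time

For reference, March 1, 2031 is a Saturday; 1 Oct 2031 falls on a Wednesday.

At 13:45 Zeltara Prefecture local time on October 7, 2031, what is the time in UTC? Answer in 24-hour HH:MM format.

15:45

1 March 2031 is a Saturday, so Fridays fall on 7, 14, 21, 28; the last is March 28.
1 October 2031 is a Wednesday, so the first Monday is October 6.
October 7, 2031 does not fall between 28 March and 6 October, so daylight saving is not in effect and Zeltara Prefecture is at UTC−02:00.
13:45 local + 2h = 15:45 UTC.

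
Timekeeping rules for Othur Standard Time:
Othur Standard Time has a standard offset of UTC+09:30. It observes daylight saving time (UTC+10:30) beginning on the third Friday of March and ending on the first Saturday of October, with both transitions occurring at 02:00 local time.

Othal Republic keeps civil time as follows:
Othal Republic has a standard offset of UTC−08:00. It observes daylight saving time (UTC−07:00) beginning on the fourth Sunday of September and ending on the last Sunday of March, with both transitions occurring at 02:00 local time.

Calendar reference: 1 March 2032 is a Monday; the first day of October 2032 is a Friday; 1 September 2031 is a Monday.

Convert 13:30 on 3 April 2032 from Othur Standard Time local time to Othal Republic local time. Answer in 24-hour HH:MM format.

19:00

1 March 2032 is a Monday, so the first Friday is March 5 and the third is March 19.
1 October 2032 is a Friday, so the first Saturday is October 2.
Daylight saving runs 19 March – 2 October; 3 April 2032 is inside that window, so Othur Standard Time is at UTC+10:30.
13:30 Othur Standard Time − 10h30m = 03:00 UTC.
1 September 2031 is a Monday, so the first Sunday is September 7 and the fourth is September 28.
1 March 2032 is a Monday, so Sundays fall on 7, 14, 21, 28; the last is March 28.
At the standard offset (UTC−08:00), 03:00 UTC − 8h = 19:00 Othal Republic standard time (rolling into the previous day, 2 April 2032).
The standard-time date in Othal Republic, 2 April 2032, is outside the daylight-saving period (28 September 2031 – 28 March 2032), so Othal Republic is on standard time, UTC−08:00.
03:00 UTC − 8h = 19:00 Othal Republic (rolling into the previous day, 2 April 2032).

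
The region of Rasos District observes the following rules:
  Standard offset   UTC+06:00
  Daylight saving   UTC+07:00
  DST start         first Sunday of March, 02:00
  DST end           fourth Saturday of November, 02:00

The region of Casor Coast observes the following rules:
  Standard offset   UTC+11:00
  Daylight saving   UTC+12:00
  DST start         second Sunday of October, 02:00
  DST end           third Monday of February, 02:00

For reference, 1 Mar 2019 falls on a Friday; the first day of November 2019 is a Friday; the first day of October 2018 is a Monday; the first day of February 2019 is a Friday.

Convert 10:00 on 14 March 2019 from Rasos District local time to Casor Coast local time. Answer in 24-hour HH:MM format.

1 March 2019 is a Friday, so the first Sunday is March 3.
1 November 2019 is a Friday, so the first Saturday is November 2 and the fourth is November 23.
14 March 2019 falls between 3 March and 23 November, so daylight saving is in effect and Rasos District is at UTC+07:00.
10:00 Rasos District − 7h = 03:00 UTC.
1 October 2018 is a Monday, so the first Sunday is October 7 and the second is October 14.
1 February 2019 is a Friday, so the first Monday is February 4 and the third is February 18.
At the standard offset (UTC+11:00), 03:00 UTC + 11h = 14:00 Casor Coast standard time.
The standard-time date in Casor Coast, 14 March 2019, does not fall between 14 October 2018 and 18 February 2019, so daylight saving is not in effect and Casor Coast is at UTC+11:00.
03:00 UTC + 11h = 14:00 Casor Coast.

14:00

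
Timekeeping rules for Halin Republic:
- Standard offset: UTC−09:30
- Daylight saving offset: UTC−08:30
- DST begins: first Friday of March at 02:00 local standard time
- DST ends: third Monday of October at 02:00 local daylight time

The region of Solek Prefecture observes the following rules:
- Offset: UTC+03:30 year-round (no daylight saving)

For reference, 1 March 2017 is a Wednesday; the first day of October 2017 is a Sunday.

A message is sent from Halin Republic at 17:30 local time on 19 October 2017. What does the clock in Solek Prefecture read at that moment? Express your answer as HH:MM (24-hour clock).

1 March 2017 is a Wednesday, so the first Friday is March 3.
1 October 2017 is a Sunday, so the first Monday is October 2 and the third is October 16.
Daylight saving runs 3 March – 16 October; 19 October 2017 is outside that window, so Halin Republic is on standard time at UTC−09:30.
17:30 Halin Republic + 9h30m = 03:00 UTC (rolling into the next day, 20 October 2017).
Solek Prefecture stays on UTC+03:30 all year.
03:00 UTC + 3h30m = 06:30 Solek Prefecture.

06:30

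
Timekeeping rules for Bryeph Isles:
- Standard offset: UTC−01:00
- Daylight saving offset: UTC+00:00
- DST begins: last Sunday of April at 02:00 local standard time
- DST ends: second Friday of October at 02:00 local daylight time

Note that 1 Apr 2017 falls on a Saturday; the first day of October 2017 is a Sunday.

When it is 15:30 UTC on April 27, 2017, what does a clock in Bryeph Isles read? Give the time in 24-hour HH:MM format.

1 April 2017 is a Saturday, so Sundays fall on 2, 9, 16, 23, 30; the last is April 30.
1 October 2017 is a Sunday, so the first Friday is October 6 and the second is October 13.
At the standard offset (UTC−01:00), 15:30 UTC − 1h = 14:30 Bryeph Isles standard time.
The standard-time date in Bryeph Isles, April 27, 2017, is outside the daylight-saving period (30 April – 13 October), so Bryeph Isles is on standard time, UTC−01:00.
15:30 UTC − 1h = 14:30 local.

14:30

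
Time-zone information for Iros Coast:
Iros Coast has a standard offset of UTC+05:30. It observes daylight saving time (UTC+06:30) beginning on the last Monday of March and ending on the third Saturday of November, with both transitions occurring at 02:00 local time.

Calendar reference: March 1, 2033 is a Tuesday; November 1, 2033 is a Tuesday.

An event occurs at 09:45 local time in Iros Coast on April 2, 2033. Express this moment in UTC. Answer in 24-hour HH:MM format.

1 March 2033 is a Tuesday, so Mondays fall on 7, 14, 21, 28; the last is March 28.
1 November 2033 is a Tuesday, so the first Saturday is November 5 and the third is November 19.
Daylight saving runs 28 March – 19 November; April 2, 2033 is inside that window, so Iros Coast is at UTC+06:30.
09:45 local − 6h30m = 03:15 UTC.

03:15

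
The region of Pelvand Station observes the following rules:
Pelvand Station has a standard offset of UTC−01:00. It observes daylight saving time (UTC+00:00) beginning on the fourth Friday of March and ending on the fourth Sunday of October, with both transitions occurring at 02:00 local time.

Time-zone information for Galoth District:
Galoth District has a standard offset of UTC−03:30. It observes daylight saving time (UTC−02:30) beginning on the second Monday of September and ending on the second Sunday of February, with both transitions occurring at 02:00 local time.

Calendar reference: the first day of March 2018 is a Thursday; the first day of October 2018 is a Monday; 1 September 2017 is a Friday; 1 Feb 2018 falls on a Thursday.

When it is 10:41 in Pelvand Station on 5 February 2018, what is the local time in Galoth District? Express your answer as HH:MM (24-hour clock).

09:11

1 March 2018 is a Thursday, so the first Friday is March 2 and the fourth is March 23.
1 October 2018 is a Monday, so the first Sunday is October 7 and the fourth is October 28.
Daylight saving runs 23 March – 28 October; 5 February 2018 is outside that window, so Pelvand Station is on standard time at UTC−01:00.
10:41 Pelvand Station + 1h = 11:41 UTC.
1 September 2017 is a Friday, so the first Monday is September 4 and the second is September 11.
1 February 2018 is a Thursday, so the first Sunday is February 4 and the second is February 11.
At the standard offset (UTC−03:30), 11:41 UTC − 3h30m = 08:11 Galoth District standard time.
Daylight saving runs 11 September 2017 – 11 February 2018; the standard-time date in Galoth District, 5 February 2018, is inside that window, so Galoth District is at UTC−02:30.
11:41 UTC − 2h30m = 09:11 Galoth District.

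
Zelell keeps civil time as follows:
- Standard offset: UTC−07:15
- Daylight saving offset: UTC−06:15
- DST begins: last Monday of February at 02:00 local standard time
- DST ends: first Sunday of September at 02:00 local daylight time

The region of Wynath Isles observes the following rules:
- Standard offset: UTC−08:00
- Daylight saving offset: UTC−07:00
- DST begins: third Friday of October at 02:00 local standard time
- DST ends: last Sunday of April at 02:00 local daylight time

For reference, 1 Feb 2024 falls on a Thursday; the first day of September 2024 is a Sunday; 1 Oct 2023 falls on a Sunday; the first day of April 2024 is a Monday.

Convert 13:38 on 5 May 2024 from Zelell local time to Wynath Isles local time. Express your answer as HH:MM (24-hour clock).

11:53

1 February 2024 is a Thursday, so Mondays fall on 5, 12, 19, 26; the last is February 26.
1 September 2024 is a Sunday, so the first Sunday is September 1.
5 May 2024 falls between 26 February and 1 September, so daylight saving is in effect and Zelell is at UTC−06:15.
13:38 Zelell + 6h15m = 19:53 UTC.
1 October 2023 is a Sunday, so the first Friday is October 6 and the third is October 20.
1 April 2024 is a Monday, so Sundays fall on 7, 14, 21, 28; the last is April 28.
At the standard offset (UTC−08:00), 19:53 UTC − 8h = 11:53 Wynath Isles standard time.
The standard-time date in Wynath Isles, 5 May 2024, does not fall between 20 October 2023 and 28 April 2024, so daylight saving is not in effect and Wynath Isles is at UTC−08:00.
19:53 UTC − 8h = 11:53 Wynath Isles.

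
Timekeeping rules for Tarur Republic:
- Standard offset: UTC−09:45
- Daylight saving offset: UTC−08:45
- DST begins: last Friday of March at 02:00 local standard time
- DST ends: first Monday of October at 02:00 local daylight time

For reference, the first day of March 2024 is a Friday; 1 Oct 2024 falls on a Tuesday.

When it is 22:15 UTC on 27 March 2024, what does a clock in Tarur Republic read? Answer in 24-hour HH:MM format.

12:30

1 March 2024 is a Friday, so Fridays fall on 1, 8, 15, 22, 29; the last is March 29.
1 October 2024 is a Tuesday, so the first Monday is October 7.
At the standard offset (UTC−09:45), 22:15 UTC − 9h45m = 12:30 Tarur Republic standard time.
The standard-time date in Tarur Republic, 27 March 2024, is outside the daylight-saving period (29 March – 7 October), so Tarur Republic is on standard time, UTC−09:45.
22:15 UTC − 9h45m = 12:30 local.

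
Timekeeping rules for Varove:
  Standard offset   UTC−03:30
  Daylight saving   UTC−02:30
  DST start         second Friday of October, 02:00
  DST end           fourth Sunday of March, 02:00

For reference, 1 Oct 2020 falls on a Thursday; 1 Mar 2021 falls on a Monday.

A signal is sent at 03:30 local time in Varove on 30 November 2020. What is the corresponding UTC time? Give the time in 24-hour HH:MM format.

06:00

1 October 2020 is a Thursday, so the first Friday is October 2 and the second is October 9.
1 March 2021 is a Monday, so the first Sunday is March 7 and the fourth is March 28.
30 November 2020 falls between 9 October 2020 and 28 March 2021, so daylight saving is in effect and Varove is at UTC−02:30.
03:30 local + 2h30m = 06:00 UTC.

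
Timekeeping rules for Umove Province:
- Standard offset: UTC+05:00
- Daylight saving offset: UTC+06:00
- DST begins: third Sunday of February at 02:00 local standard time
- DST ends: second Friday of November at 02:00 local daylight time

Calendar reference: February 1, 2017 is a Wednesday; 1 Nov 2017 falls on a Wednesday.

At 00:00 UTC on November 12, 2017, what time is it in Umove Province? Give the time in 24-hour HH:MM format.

1 February 2017 is a Wednesday, so the first Sunday is February 5 and the third is February 19.
1 November 2017 is a Wednesday, so the first Friday is November 3 and the second is November 10.
At the standard offset (UTC+05:00), 00:00 UTC + 5h = 05:00 Umove Province standard time.
Daylight saving runs 19 February – 10 November; the standard-time date in Umove Province, November 12, 2017, is outside that window, so Umove Province is on standard time at UTC+05:00.
00:00 UTC + 5h = 05:00 local.

05:00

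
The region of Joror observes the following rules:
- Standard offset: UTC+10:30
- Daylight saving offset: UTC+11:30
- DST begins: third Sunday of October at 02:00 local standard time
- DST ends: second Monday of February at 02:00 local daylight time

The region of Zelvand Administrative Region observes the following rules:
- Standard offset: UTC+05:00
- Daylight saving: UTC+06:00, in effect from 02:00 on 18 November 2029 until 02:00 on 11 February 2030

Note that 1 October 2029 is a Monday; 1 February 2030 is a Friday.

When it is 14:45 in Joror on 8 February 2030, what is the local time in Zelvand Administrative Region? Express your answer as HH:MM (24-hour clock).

1 October 2029 is a Monday, so the first Sunday is October 7 and the third is October 21.
1 February 2030 is a Friday, so the first Monday is February 4 and the second is February 11.
8 February 2030 lies within the daylight-saving period (21 October 2029 – 11 February 2030), so Joror is on daylight time, UTC+11:30.
14:45 Joror − 11h30m = 03:15 UTC.
At the standard offset (UTC+05:00), 03:15 UTC + 5h = 08:15 Zelvand Administrative Region standard time.
The standard-time date in Zelvand Administrative Region, 8 February 2030, falls between 18 November 2029 and 11 February 2030, so daylight saving is in effect and Zelvand Administrative Region is at UTC+06:00.
03:15 UTC + 6h = 09:15 Zelvand Administrative Region.

09:15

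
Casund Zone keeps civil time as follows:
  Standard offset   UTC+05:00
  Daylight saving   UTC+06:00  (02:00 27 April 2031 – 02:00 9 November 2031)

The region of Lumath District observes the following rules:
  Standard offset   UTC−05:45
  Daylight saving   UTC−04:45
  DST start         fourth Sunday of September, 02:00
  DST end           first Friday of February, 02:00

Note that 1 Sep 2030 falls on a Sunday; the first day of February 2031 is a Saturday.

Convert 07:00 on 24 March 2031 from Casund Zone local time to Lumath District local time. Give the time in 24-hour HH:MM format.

Daylight saving runs 27 April – 9 November; 24 March 2031 is outside that window, so Casund Zone is on standard time at UTC+05:00.
07:00 Casund Zone − 5h = 02:00 UTC.
1 September 2030 is a Sunday, so the first Sunday is September 1 and the fourth is September 22.
1 February 2031 is a Saturday, so the first Friday is February 7.
At the standard offset (UTC−05:45), 02:00 UTC − 5h45m = 20:15 Lumath District standard time (rolling into the previous day, 23 March 2031).
The standard-time date in Lumath District, 23 March 2031, does not fall between 22 September 2030 and 7 February 2031, so daylight saving is not in effect and Lumath District is at UTC−05:45.
02:00 UTC − 5h45m = 20:15 Lumath District (rolling into the previous day, 23 March 2031).

20:15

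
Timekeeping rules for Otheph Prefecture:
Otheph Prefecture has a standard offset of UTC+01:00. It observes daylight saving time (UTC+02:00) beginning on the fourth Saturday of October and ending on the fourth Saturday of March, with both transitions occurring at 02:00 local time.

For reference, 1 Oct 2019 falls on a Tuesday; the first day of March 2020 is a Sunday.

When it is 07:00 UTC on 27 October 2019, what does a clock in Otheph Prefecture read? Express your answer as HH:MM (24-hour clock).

09:00

1 October 2019 is a Tuesday, so the first Saturday is October 5 and the fourth is October 26.
1 March 2020 is a Sunday, so the first Saturday is March 7 and the fourth is March 28.
At the standard offset (UTC+01:00), 07:00 UTC + 1h = 08:00 Otheph Prefecture standard time.
The standard-time date in Otheph Prefecture, 27 October 2019, lies within the daylight-saving period (26 October 2019 – 28 March 2020), so Otheph Prefecture is on daylight time, UTC+02:00.
07:00 UTC + 2h = 09:00 local.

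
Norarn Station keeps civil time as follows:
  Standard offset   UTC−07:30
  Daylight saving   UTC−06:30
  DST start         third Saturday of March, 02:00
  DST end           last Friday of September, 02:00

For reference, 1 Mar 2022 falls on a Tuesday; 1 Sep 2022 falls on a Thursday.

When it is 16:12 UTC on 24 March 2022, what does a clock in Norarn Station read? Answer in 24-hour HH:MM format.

09:42

1 March 2022 is a Tuesday, so the first Saturday is March 5 and the third is March 19.
1 September 2022 is a Thursday, so Fridays fall on 2, 9, 16, 23, 30; the last is September 30.
At the standard offset (UTC−07:30), 16:12 UTC − 7h30m = 08:42 Norarn Station standard time.
The standard-time date in Norarn Station, 24 March 2022, lies within the daylight-saving period (19 March – 30 September), so Norarn Station is on daylight time, UTC−06:30.
16:12 UTC − 6h30m = 09:42 local.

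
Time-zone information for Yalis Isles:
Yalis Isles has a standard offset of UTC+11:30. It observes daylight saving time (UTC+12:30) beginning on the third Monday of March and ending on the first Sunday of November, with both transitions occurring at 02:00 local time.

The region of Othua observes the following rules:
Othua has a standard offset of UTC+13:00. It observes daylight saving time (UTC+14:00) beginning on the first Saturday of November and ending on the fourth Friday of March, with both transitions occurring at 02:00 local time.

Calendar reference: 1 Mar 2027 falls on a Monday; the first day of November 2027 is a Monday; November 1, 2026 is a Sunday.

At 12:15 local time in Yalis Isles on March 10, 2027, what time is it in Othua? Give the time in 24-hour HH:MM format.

1 March 2027 is a Monday, so the first Monday is March 1 and the third is March 15.
1 November 2027 is a Monday, so the first Sunday is November 7.
Daylight saving runs 15 March – 7 November; March 10, 2027 is outside that window, so Yalis Isles is on standard time at UTC+11:30.
12:15 Yalis Isles − 11h30m = 00:45 UTC.
1 November 2026 is a Sunday, so the first Saturday is November 7.
1 March 2027 is a Monday, so the first Friday is March 5 and the fourth is March 26.
At the standard offset (UTC+13:00), 00:45 UTC + 13h = 13:45 Othua standard time.
The standard-time date in Othua, March 10, 2027, falls between 7 November 2026 and 26 March 2027, so daylight saving is in effect and Othua is at UTC+14:00.
00:45 UTC + 14h = 14:45 Othua.

14:45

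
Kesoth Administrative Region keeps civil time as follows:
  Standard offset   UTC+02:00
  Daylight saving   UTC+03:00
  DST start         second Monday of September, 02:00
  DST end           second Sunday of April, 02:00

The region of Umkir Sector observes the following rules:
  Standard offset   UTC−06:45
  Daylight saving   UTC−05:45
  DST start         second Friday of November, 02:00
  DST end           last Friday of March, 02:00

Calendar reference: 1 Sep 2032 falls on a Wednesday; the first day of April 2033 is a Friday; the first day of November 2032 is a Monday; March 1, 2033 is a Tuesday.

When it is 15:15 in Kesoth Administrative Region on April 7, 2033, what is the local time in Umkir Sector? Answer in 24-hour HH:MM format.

05:30

1 September 2032 is a Wednesday, so the first Monday is September 6 and the second is September 13.
1 April 2033 is a Friday, so the first Sunday is April 3 and the second is April 10.
April 7, 2033 lies within the daylight-saving period (13 September 2032 – 10 April 2033), so Kesoth Administrative Region is on daylight time, UTC+03:00.
15:15 Kesoth Administrative Region − 3h = 12:15 UTC.
1 November 2032 is a Monday, so the first Friday is November 5 and the second is November 12.
1 March 2033 is a Tuesday, so Fridays fall on 4, 11, 18, 25; the last is March 25.
At the standard offset (UTC−06:45), 12:15 UTC − 6h45m = 05:30 Umkir Sector standard time.
Daylight saving runs 12 November 2032 – 25 March 2033; the standard-time date in Umkir Sector, April 7, 2033, is outside that window, so Umkir Sector is on standard time at UTC−06:45.
12:15 UTC − 6h45m = 05:30 Umkir Sector.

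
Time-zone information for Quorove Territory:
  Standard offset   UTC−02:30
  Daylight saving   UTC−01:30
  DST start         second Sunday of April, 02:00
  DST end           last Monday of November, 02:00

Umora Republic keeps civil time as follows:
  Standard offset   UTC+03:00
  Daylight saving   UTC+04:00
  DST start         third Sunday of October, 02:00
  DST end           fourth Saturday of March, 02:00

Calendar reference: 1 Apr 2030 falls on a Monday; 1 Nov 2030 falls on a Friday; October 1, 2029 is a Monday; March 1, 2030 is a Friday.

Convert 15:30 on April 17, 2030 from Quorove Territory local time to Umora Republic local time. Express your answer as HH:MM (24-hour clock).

20:00

1 April 2030 is a Monday, so the first Sunday is April 7 and the second is April 14.
1 November 2030 is a Friday, so Mondays fall on 4, 11, 18, 25; the last is November 25.
April 17, 2030 falls between 14 April and 25 November, so daylight saving is in effect and Quorove Territory is at UTC−01:30.
15:30 Quorove Territory + 1h30m = 17:00 UTC.
1 October 2029 is a Monday, so the first Sunday is October 7 and the third is October 21.
1 March 2030 is a Friday, so the first Saturday is March 2 and the fourth is March 23.
At the standard offset (UTC+03:00), 17:00 UTC + 3h = 20:00 Umora Republic standard time.
Daylight saving runs 21 October 2029 – 23 March 2030; the standard-time date in Umora Republic, April 17, 2030, is outside that window, so Umora Republic is on standard time at UTC+03:00.
17:00 UTC + 3h = 20:00 Umora Republic.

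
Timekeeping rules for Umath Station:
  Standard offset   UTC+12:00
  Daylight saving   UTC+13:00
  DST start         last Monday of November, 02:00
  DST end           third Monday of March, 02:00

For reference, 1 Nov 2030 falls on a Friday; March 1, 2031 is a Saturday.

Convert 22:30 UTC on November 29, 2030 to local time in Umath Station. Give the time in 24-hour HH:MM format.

11:30

1 November 2030 is a Friday, so Mondays fall on 4, 11, 18, 25; the last is November 25.
1 March 2031 is a Saturday, so the first Monday is March 3 and the third is March 17.
At the standard offset (UTC+12:00), 22:30 UTC + 12h = 10:30 Umath Station standard time (rolling into the next day, 30 November 2030).
The standard-time date in Umath Station, November 30, 2030, lies within the daylight-saving period (25 November 2030 – 17 March 2031), so Umath Station is on daylight time, UTC+13:00.
22:30 UTC + 13h = 11:30 local (rolling into the next day, 30 November 2030).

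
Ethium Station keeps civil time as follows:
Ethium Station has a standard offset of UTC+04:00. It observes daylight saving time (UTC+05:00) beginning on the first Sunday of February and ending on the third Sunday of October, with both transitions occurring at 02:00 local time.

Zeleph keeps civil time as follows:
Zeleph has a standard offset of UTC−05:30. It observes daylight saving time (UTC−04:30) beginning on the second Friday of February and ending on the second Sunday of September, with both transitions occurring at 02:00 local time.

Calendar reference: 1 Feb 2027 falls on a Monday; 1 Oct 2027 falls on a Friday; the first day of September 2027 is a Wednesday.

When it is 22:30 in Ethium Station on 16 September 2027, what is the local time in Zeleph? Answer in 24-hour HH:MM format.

12:00

1 February 2027 is a Monday, so the first Sunday is February 7.
1 October 2027 is a Friday, so the first Sunday is October 3 and the third is October 17.
16 September 2027 falls between 7 February and 17 October, so daylight saving is in effect and Ethium Station is at UTC+05:00.
22:30 Ethium Station − 5h = 17:30 UTC.
1 February 2027 is a Monday, so the first Friday is February 5 and the second is February 12.
1 September 2027 is a Wednesday, so the first Sunday is September 5 and the second is September 12.
At the standard offset (UTC−05:30), 17:30 UTC − 5h30m = 12:00 Zeleph standard time.
Daylight saving runs 12 February – 12 September; the standard-time date in Zeleph, 16 September 2027, is outside that window, so Zeleph is on standard time at UTC−05:30.
17:30 UTC − 5h30m = 12:00 Zeleph.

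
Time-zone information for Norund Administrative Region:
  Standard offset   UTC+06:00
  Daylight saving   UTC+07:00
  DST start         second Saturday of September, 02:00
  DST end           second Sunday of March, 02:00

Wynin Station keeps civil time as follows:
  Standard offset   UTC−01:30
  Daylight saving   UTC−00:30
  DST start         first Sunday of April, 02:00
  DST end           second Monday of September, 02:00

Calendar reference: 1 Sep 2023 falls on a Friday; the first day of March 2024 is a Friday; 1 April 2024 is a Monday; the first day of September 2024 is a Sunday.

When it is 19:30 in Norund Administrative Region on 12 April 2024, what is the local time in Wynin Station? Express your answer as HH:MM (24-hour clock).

1 September 2023 is a Friday, so the first Saturday is September 2 and the second is September 9.
1 March 2024 is a Friday, so the first Sunday is March 3 and the second is March 10.
12 April 2024 is outside the daylight-saving period (9 September 2023 – 10 March 2024), so Norund Administrative Region is on standard time, UTC+06:00.
19:30 Norund Administrative Region − 6h = 13:30 UTC.
1 April 2024 is a Monday, so the first Sunday is April 7.
1 September 2024 is a Sunday, so the first Monday is September 2 and the second is September 9.
At the standard offset (UTC−01:30), 13:30 UTC − 1h30m = 12:00 Wynin Station standard time.
The standard-time date in Wynin Station, 12 April 2024, lies within the daylight-saving period (7 April – 9 September), so Wynin Station is on daylight time, UTC−00:30.
13:30 UTC − 0h30m = 13:00 Wynin Station.

13:00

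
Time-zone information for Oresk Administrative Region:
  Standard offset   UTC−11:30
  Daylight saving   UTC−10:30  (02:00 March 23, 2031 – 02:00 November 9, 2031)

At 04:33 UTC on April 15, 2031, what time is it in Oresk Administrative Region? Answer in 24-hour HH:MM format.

18:03

At the standard offset (UTC−11:30), 04:33 UTC − 11h30m = 17:03 Oresk Administrative Region standard time (rolling into the previous day, 14 April 2031).
Daylight saving runs 23 March – 9 November; the standard-time date in Oresk Administrative Region, April 14, 2031, is inside that window, so Oresk Administrative Region is at UTC−10:30.
04:33 UTC − 10h30m = 18:03 local (rolling into the previous day, 14 April 2031).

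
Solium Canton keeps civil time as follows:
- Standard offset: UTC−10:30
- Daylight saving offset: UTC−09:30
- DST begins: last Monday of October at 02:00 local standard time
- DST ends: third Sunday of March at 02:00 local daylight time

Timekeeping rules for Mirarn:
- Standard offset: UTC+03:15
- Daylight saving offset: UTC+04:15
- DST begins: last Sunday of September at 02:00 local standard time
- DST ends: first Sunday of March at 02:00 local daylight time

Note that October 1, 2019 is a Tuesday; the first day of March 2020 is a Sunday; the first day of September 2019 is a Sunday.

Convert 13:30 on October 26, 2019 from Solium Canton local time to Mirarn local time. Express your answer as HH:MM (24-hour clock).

1 October 2019 is a Tuesday, so Mondays fall on 7, 14, 21, 28; the last is October 28.
1 March 2020 is a Sunday, so the first Sunday is March 1 and the third is March 15.
Daylight saving runs 28 October 2019 – 15 March 2020; October 26, 2019 is outside that window, so Solium Canton is on standard time at UTC−10:30.
13:30 Solium Canton + 10h30m = 00:00 UTC (rolling into the next day, 27 October 2019).
1 September 2019 is a Sunday, so Sundays fall on 1, 8, 15, 22, 29; the last is September 29.
1 March 2020 is a Sunday, so the first Sunday is March 1.
At the standard offset (UTC+03:15), 00:00 UTC + 3h15m = 03:15 Mirarn standard time.
The standard-time date in Mirarn, October 27, 2019, lies within the daylight-saving period (29 September 2019 – 1 March 2020), so Mirarn is on daylight time, UTC+04:15.
00:00 UTC + 4h15m = 04:15 Mirarn.

04:15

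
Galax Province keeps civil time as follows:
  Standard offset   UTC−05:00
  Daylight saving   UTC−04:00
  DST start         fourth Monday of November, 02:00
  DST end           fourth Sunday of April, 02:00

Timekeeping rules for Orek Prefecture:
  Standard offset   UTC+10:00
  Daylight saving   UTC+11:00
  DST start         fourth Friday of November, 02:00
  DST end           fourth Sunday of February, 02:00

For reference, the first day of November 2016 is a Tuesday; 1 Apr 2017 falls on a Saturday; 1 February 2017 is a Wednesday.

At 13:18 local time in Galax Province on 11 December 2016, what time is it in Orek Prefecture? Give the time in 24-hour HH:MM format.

04:18

1 November 2016 is a Tuesday, so the first Monday is November 7 and the fourth is November 28.
1 April 2017 is a Saturday, so the first Sunday is April 2 and the fourth is April 23.
11 December 2016 lies within the daylight-saving period (28 November 2016 – 23 April 2017), so Galax Province is on daylight time, UTC−04:00.
13:18 Galax Province + 4h = 17:18 UTC.
1 November 2016 is a Tuesday, so the first Friday is November 4 and the fourth is November 25.
1 February 2017 is a Wednesday, so the first Sunday is February 5 and the fourth is February 26.
At the standard offset (UTC+10:00), 17:18 UTC + 10h = 03:18 Orek Prefecture standard time (rolling into the next day, 12 December 2016).
Daylight saving runs 25 November 2016 – 26 February 2017; the standard-time date in Orek Prefecture, 12 December 2016, is inside that window, so Orek Prefecture is at UTC+11:00.
17:18 UTC + 11h = 04:18 Orek Prefecture (rolling into the next day, 12 December 2016).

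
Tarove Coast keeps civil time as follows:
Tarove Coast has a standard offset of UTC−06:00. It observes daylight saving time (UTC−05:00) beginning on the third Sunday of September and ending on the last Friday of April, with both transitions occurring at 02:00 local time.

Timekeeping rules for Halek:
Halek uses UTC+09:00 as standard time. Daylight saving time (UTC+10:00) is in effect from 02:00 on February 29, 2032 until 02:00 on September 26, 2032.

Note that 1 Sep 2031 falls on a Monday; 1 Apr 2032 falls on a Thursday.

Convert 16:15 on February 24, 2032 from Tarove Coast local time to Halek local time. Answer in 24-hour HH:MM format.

1 September 2031 is a Monday, so the first Sunday is September 7 and the third is September 21.
1 April 2032 is a Thursday, so Fridays fall on 2, 9, 16, 23, 30; the last is April 30.
February 24, 2032 falls between 21 September 2031 and 30 April 2032, so daylight saving is in effect and Tarove Coast is at UTC−05:00.
16:15 Tarove Coast + 5h = 21:15 UTC.
At the standard offset (UTC+09:00), 21:15 UTC + 9h = 06:15 Halek standard time (rolling into the next day, 25 February 2032).
The standard-time date in Halek, February 25, 2032, does not fall between 29 February and 26 September, so daylight saving is not in effect and Halek is at UTC+09:00.
21:15 UTC + 9h = 06:15 Halek (rolling into the next day, 25 February 2032).

06:15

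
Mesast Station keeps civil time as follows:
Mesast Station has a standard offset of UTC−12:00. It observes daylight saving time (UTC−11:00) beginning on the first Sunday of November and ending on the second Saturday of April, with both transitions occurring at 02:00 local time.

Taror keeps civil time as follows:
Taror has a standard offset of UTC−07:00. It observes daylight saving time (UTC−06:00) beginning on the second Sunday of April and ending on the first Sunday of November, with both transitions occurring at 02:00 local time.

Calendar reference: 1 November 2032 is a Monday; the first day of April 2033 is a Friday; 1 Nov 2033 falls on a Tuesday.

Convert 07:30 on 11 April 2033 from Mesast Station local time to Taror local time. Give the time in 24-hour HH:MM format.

1 November 2032 is a Monday, so the first Sunday is November 7.
1 April 2033 is a Friday, so the first Saturday is April 2 and the second is April 9.
Daylight saving runs 7 November 2032 – 9 April 2033; 11 April 2033 is outside that window, so Mesast Station is on standard time at UTC−12:00.
07:30 Mesast Station + 12h = 19:30 UTC.
1 April 2033 is a Friday, so the first Sunday is April 3 and the second is April 10.
1 November 2033 is a Tuesday, so the first Sunday is November 6.
At the standard offset (UTC−07:00), 19:30 UTC − 7h = 12:30 Taror standard time.
The standard-time date in Taror, 11 April 2033, falls between 10 April and 6 November, so daylight saving is in effect and Taror is at UTC−06:00.
19:30 UTC − 6h = 13:30 Taror.

13:30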